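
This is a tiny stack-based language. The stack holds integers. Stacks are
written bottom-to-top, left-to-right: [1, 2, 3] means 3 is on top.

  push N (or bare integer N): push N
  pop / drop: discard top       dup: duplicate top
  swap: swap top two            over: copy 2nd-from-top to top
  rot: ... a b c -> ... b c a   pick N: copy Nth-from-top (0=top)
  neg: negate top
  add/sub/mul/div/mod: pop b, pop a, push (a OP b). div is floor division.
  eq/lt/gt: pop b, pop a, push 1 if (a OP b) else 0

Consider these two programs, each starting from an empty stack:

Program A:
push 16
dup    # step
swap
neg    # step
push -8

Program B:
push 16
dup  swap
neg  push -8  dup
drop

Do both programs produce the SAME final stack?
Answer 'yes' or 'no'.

Answer: yes

Derivation:
Program A trace:
  After 'push 16': [16]
  After 'dup': [16, 16]
  After 'swap': [16, 16]
  After 'neg': [16, -16]
  After 'push -8': [16, -16, -8]
Program A final stack: [16, -16, -8]

Program B trace:
  After 'push 16': [16]
  After 'dup': [16, 16]
  After 'swap': [16, 16]
  After 'neg': [16, -16]
  After 'push -8': [16, -16, -8]
  After 'dup': [16, -16, -8, -8]
  After 'drop': [16, -16, -8]
Program B final stack: [16, -16, -8]
Same: yes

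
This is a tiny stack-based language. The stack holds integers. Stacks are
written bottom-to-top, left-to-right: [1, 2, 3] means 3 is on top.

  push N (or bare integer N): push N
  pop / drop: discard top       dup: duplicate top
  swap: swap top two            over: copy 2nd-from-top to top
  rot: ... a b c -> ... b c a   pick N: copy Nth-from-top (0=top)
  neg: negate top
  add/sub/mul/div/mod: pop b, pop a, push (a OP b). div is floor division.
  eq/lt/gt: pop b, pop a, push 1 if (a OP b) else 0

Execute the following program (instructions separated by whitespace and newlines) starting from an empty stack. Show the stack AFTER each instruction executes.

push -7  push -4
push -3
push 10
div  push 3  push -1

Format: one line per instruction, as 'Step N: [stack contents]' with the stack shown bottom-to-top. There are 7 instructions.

Step 1: [-7]
Step 2: [-7, -4]
Step 3: [-7, -4, -3]
Step 4: [-7, -4, -3, 10]
Step 5: [-7, -4, -1]
Step 6: [-7, -4, -1, 3]
Step 7: [-7, -4, -1, 3, -1]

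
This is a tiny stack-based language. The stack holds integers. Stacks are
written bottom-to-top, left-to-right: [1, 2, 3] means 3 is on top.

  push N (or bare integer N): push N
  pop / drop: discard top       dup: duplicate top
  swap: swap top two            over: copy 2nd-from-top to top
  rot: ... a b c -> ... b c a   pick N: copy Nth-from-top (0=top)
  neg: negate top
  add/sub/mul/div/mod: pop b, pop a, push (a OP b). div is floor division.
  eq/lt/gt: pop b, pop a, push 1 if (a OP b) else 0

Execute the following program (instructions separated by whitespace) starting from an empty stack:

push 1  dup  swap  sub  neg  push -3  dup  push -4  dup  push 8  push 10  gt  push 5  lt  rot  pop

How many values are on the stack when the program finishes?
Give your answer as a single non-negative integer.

Answer: 5

Derivation:
After 'push 1': stack = [1] (depth 1)
After 'dup': stack = [1, 1] (depth 2)
After 'swap': stack = [1, 1] (depth 2)
After 'sub': stack = [0] (depth 1)
After 'neg': stack = [0] (depth 1)
After 'push -3': stack = [0, -3] (depth 2)
After 'dup': stack = [0, -3, -3] (depth 3)
After 'push -4': stack = [0, -3, -3, -4] (depth 4)
After 'dup': stack = [0, -3, -3, -4, -4] (depth 5)
After 'push 8': stack = [0, -3, -3, -4, -4, 8] (depth 6)
After 'push 10': stack = [0, -3, -3, -4, -4, 8, 10] (depth 7)
After 'gt': stack = [0, -3, -3, -4, -4, 0] (depth 6)
After 'push 5': stack = [0, -3, -3, -4, -4, 0, 5] (depth 7)
After 'lt': stack = [0, -3, -3, -4, -4, 1] (depth 6)
After 'rot': stack = [0, -3, -3, -4, 1, -4] (depth 6)
After 'pop': stack = [0, -3, -3, -4, 1] (depth 5)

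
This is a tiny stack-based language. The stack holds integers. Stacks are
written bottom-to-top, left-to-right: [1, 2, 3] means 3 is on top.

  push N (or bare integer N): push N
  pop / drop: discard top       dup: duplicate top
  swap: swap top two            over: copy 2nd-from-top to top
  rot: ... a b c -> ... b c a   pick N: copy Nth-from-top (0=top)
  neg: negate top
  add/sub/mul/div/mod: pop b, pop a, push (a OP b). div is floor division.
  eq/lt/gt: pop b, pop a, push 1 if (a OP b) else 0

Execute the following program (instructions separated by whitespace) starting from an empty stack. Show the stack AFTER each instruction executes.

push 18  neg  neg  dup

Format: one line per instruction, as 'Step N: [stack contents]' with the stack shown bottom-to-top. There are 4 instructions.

Step 1: [18]
Step 2: [-18]
Step 3: [18]
Step 4: [18, 18]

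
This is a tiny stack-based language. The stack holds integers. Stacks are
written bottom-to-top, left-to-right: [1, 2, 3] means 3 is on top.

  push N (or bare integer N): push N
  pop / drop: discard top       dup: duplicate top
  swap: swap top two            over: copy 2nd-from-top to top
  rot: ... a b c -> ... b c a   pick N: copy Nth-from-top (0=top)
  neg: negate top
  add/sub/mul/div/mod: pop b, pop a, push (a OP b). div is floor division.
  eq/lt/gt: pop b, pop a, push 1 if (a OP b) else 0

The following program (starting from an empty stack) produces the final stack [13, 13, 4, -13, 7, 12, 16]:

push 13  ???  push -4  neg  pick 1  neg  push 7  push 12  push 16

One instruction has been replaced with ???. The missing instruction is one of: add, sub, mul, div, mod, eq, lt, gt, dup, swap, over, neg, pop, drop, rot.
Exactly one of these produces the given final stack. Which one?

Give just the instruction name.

Answer: dup

Derivation:
Stack before ???: [13]
Stack after ???:  [13, 13]
The instruction that transforms [13] -> [13, 13] is: dup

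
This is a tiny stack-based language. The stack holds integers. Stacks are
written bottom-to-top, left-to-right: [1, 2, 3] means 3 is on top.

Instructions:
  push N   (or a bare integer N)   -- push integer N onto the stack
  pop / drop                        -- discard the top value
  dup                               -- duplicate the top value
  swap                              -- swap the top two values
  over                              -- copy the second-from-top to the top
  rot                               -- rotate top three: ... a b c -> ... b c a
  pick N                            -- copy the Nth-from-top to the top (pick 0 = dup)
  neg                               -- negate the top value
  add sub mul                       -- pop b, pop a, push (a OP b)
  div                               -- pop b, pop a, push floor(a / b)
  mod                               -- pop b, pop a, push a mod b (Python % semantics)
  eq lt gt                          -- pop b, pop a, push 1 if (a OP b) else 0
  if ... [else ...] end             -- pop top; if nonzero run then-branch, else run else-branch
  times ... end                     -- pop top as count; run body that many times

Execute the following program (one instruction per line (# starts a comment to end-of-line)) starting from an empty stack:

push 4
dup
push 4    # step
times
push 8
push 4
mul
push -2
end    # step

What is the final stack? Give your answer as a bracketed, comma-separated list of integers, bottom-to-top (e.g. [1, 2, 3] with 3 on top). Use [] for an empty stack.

After 'push 4': [4]
After 'dup': [4, 4]
After 'push 4': [4, 4, 4]
After 'times': [4, 4]
After 'push 8': [4, 4, 8]
After 'push 4': [4, 4, 8, 4]
After 'mul': [4, 4, 32]
After 'push -2': [4, 4, 32, -2]
After 'push 8': [4, 4, 32, -2, 8]
After 'push 4': [4, 4, 32, -2, 8, 4]
After 'mul': [4, 4, 32, -2, 32]
After 'push -2': [4, 4, 32, -2, 32, -2]
After 'push 8': [4, 4, 32, -2, 32, -2, 8]
After 'push 4': [4, 4, 32, -2, 32, -2, 8, 4]
After 'mul': [4, 4, 32, -2, 32, -2, 32]
After 'push -2': [4, 4, 32, -2, 32, -2, 32, -2]
After 'push 8': [4, 4, 32, -2, 32, -2, 32, -2, 8]
After 'push 4': [4, 4, 32, -2, 32, -2, 32, -2, 8, 4]
After 'mul': [4, 4, 32, -2, 32, -2, 32, -2, 32]
After 'push -2': [4, 4, 32, -2, 32, -2, 32, -2, 32, -2]

Answer: [4, 4, 32, -2, 32, -2, 32, -2, 32, -2]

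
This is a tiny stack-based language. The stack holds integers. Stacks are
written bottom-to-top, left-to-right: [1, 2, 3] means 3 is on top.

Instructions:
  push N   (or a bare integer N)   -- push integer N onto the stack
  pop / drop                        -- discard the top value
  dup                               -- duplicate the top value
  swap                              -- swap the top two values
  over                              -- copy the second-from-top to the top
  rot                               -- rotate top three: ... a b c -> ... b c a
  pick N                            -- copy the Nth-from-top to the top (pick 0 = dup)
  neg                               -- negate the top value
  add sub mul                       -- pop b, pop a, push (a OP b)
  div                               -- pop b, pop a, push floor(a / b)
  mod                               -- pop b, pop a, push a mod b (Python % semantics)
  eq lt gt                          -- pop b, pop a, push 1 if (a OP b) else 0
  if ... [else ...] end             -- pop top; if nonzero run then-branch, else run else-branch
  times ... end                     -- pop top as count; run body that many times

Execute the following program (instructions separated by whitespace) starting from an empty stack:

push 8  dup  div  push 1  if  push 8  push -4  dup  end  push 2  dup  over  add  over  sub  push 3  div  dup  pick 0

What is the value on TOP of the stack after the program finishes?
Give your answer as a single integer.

After 'push 8': [8]
After 'dup': [8, 8]
After 'div': [1]
After 'push 1': [1, 1]
After 'if': [1]
After 'push 8': [1, 8]
After 'push -4': [1, 8, -4]
After 'dup': [1, 8, -4, -4]
After 'push 2': [1, 8, -4, -4, 2]
After 'dup': [1, 8, -4, -4, 2, 2]
After 'over': [1, 8, -4, -4, 2, 2, 2]
After 'add': [1, 8, -4, -4, 2, 4]
After 'over': [1, 8, -4, -4, 2, 4, 2]
After 'sub': [1, 8, -4, -4, 2, 2]
After 'push 3': [1, 8, -4, -4, 2, 2, 3]
After 'div': [1, 8, -4, -4, 2, 0]
After 'dup': [1, 8, -4, -4, 2, 0, 0]
After 'pick 0': [1, 8, -4, -4, 2, 0, 0, 0]

Answer: 0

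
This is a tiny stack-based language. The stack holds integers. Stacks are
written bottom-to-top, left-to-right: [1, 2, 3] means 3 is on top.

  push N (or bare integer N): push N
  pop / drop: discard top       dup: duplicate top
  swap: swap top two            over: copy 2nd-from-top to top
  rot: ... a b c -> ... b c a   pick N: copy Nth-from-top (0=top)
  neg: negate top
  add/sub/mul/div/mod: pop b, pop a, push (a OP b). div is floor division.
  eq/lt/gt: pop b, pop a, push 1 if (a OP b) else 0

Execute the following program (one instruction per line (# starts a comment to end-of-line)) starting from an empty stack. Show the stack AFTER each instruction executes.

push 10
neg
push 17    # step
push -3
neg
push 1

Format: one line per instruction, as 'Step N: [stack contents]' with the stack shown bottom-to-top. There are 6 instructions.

Step 1: [10]
Step 2: [-10]
Step 3: [-10, 17]
Step 4: [-10, 17, -3]
Step 5: [-10, 17, 3]
Step 6: [-10, 17, 3, 1]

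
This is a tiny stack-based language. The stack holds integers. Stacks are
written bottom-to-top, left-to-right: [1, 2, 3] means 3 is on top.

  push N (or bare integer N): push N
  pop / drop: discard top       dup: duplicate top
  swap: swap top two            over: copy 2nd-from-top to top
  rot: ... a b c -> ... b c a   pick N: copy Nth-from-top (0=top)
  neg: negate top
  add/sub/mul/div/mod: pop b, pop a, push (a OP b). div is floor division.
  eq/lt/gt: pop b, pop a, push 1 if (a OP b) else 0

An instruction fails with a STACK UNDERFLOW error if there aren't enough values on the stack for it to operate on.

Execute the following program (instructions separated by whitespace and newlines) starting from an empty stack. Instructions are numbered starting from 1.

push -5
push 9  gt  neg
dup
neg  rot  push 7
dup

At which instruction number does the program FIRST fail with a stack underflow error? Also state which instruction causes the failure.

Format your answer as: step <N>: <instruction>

Step 1 ('push -5'): stack = [-5], depth = 1
Step 2 ('push 9'): stack = [-5, 9], depth = 2
Step 3 ('gt'): stack = [0], depth = 1
Step 4 ('neg'): stack = [0], depth = 1
Step 5 ('dup'): stack = [0, 0], depth = 2
Step 6 ('neg'): stack = [0, 0], depth = 2
Step 7 ('rot'): needs 3 value(s) but depth is 2 — STACK UNDERFLOW

Answer: step 7: rot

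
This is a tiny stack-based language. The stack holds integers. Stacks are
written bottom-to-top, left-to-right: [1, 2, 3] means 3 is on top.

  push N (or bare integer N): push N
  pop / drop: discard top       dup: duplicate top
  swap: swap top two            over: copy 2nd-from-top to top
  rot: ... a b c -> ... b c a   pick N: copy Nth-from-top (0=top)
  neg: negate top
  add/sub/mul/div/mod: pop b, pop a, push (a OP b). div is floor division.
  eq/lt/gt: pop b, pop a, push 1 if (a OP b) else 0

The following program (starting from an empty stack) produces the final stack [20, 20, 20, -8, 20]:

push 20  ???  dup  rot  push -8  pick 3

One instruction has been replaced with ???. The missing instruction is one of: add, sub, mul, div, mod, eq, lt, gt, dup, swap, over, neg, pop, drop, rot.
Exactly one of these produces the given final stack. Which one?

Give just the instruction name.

Answer: dup

Derivation:
Stack before ???: [20]
Stack after ???:  [20, 20]
The instruction that transforms [20] -> [20, 20] is: dup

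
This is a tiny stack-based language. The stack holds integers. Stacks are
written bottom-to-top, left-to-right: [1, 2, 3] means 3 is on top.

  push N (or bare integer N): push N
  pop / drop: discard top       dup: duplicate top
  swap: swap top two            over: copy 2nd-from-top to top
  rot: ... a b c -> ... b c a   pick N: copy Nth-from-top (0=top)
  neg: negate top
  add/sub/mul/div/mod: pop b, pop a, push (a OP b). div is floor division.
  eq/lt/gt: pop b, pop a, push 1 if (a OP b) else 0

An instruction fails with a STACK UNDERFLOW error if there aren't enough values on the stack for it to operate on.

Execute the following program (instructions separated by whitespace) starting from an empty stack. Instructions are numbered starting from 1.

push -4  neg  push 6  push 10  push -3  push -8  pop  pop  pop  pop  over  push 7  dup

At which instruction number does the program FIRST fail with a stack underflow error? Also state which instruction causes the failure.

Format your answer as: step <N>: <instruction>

Step 1 ('push -4'): stack = [-4], depth = 1
Step 2 ('neg'): stack = [4], depth = 1
Step 3 ('push 6'): stack = [4, 6], depth = 2
Step 4 ('push 10'): stack = [4, 6, 10], depth = 3
Step 5 ('push -3'): stack = [4, 6, 10, -3], depth = 4
Step 6 ('push -8'): stack = [4, 6, 10, -3, -8], depth = 5
Step 7 ('pop'): stack = [4, 6, 10, -3], depth = 4
Step 8 ('pop'): stack = [4, 6, 10], depth = 3
Step 9 ('pop'): stack = [4, 6], depth = 2
Step 10 ('pop'): stack = [4], depth = 1
Step 11 ('over'): needs 2 value(s) but depth is 1 — STACK UNDERFLOW

Answer: step 11: over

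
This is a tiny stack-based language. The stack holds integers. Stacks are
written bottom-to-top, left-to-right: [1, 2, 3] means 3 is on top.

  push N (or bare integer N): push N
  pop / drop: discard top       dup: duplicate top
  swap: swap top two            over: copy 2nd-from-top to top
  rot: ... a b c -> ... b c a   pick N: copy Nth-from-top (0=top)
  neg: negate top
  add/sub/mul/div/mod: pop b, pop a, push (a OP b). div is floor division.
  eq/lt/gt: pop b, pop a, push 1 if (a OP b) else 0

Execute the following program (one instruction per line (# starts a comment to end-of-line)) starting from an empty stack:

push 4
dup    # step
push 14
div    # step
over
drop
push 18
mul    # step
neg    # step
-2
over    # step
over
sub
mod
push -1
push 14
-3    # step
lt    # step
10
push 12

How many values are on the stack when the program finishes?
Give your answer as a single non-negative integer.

Answer: 7

Derivation:
After 'push 4': stack = [4] (depth 1)
After 'dup': stack = [4, 4] (depth 2)
After 'push 14': stack = [4, 4, 14] (depth 3)
After 'div': stack = [4, 0] (depth 2)
After 'over': stack = [4, 0, 4] (depth 3)
After 'drop': stack = [4, 0] (depth 2)
After 'push 18': stack = [4, 0, 18] (depth 3)
After 'mul': stack = [4, 0] (depth 2)
After 'neg': stack = [4, 0] (depth 2)
After 'push -2': stack = [4, 0, -2] (depth 3)
After 'over': stack = [4, 0, -2, 0] (depth 4)
After 'over': stack = [4, 0, -2, 0, -2] (depth 5)
After 'sub': stack = [4, 0, -2, 2] (depth 4)
After 'mod': stack = [4, 0, 0] (depth 3)
After 'push -1': stack = [4, 0, 0, -1] (depth 4)
After 'push 14': stack = [4, 0, 0, -1, 14] (depth 5)
After 'push -3': stack = [4, 0, 0, -1, 14, -3] (depth 6)
After 'lt': stack = [4, 0, 0, -1, 0] (depth 5)
After 'push 10': stack = [4, 0, 0, -1, 0, 10] (depth 6)
After 'push 12': stack = [4, 0, 0, -1, 0, 10, 12] (depth 7)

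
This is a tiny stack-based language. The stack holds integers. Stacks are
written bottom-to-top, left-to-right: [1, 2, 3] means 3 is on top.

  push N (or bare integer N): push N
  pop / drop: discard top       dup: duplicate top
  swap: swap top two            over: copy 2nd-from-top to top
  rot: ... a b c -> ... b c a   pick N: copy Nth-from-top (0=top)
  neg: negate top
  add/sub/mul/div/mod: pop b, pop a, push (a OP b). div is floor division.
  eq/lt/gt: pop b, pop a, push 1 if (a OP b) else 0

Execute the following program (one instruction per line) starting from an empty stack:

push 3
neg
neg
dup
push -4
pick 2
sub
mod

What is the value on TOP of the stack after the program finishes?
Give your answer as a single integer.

Answer: -4

Derivation:
After 'push 3': [3]
After 'neg': [-3]
After 'neg': [3]
After 'dup': [3, 3]
After 'push -4': [3, 3, -4]
After 'pick 2': [3, 3, -4, 3]
After 'sub': [3, 3, -7]
After 'mod': [3, -4]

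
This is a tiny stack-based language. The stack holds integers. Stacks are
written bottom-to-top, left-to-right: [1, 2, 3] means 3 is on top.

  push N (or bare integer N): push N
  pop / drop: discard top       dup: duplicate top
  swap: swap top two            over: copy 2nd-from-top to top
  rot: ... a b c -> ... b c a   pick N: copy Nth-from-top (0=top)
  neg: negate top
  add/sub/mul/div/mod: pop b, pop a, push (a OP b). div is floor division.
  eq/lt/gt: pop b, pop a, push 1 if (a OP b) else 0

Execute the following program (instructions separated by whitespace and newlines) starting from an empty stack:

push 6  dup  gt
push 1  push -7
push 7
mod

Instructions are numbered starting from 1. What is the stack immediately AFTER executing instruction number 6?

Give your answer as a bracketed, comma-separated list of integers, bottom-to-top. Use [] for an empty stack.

Step 1 ('push 6'): [6]
Step 2 ('dup'): [6, 6]
Step 3 ('gt'): [0]
Step 4 ('push 1'): [0, 1]
Step 5 ('push -7'): [0, 1, -7]
Step 6 ('push 7'): [0, 1, -7, 7]

Answer: [0, 1, -7, 7]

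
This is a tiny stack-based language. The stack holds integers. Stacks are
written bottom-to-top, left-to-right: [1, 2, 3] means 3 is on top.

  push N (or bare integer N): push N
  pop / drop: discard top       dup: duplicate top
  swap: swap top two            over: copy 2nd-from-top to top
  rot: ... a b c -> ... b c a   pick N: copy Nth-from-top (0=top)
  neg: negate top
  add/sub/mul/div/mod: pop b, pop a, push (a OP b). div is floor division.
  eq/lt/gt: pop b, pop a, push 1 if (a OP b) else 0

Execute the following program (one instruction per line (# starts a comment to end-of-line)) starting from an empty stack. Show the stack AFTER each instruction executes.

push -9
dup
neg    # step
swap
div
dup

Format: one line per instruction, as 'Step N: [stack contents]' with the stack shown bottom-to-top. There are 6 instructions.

Step 1: [-9]
Step 2: [-9, -9]
Step 3: [-9, 9]
Step 4: [9, -9]
Step 5: [-1]
Step 6: [-1, -1]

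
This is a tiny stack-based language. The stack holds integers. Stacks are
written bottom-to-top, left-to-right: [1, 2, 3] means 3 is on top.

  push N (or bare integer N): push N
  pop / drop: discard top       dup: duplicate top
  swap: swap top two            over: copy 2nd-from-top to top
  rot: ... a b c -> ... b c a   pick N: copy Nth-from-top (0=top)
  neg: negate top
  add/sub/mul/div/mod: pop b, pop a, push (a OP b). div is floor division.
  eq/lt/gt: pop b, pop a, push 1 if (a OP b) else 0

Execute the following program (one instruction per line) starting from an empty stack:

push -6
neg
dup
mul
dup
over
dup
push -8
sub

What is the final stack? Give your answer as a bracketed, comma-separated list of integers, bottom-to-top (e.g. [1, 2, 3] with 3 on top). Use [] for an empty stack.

Answer: [36, 36, 36, 44]

Derivation:
After 'push -6': [-6]
After 'neg': [6]
After 'dup': [6, 6]
After 'mul': [36]
After 'dup': [36, 36]
After 'over': [36, 36, 36]
After 'dup': [36, 36, 36, 36]
After 'push -8': [36, 36, 36, 36, -8]
After 'sub': [36, 36, 36, 44]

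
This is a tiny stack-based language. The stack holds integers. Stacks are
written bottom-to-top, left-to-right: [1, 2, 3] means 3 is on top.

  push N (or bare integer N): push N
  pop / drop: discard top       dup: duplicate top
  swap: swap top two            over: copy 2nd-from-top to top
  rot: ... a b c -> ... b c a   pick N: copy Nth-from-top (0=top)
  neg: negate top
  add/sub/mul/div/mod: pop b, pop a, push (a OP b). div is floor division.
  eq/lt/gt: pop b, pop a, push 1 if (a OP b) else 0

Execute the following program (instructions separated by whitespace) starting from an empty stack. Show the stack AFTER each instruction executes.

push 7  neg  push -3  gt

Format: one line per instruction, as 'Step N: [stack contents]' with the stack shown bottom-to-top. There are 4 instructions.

Step 1: [7]
Step 2: [-7]
Step 3: [-7, -3]
Step 4: [0]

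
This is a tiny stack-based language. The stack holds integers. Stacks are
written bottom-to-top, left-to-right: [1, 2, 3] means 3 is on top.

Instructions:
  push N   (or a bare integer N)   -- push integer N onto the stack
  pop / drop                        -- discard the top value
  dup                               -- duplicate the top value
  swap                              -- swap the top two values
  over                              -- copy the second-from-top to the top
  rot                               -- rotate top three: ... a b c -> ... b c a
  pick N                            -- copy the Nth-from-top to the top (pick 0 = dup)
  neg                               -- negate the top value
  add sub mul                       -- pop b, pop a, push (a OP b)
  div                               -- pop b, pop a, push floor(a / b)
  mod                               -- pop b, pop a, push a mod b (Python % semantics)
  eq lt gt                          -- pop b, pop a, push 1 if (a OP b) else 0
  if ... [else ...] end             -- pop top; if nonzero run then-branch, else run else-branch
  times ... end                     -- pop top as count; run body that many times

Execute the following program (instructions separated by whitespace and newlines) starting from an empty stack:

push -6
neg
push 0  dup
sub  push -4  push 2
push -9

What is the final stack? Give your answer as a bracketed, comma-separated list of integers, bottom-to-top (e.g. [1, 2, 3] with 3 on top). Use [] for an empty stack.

After 'push -6': [-6]
After 'neg': [6]
After 'push 0': [6, 0]
After 'dup': [6, 0, 0]
After 'sub': [6, 0]
After 'push -4': [6, 0, -4]
After 'push 2': [6, 0, -4, 2]
After 'push -9': [6, 0, -4, 2, -9]

Answer: [6, 0, -4, 2, -9]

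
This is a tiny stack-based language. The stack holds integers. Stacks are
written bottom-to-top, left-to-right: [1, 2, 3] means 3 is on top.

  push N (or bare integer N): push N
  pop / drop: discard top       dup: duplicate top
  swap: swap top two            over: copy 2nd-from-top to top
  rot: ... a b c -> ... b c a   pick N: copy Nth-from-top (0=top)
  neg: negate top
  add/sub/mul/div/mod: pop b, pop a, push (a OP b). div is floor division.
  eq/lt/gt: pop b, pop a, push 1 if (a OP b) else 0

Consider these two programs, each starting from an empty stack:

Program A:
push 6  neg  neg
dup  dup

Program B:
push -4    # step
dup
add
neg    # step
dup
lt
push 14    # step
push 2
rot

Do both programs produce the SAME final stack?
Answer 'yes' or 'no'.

Program A trace:
  After 'push 6': [6]
  After 'neg': [-6]
  After 'neg': [6]
  After 'dup': [6, 6]
  After 'dup': [6, 6, 6]
Program A final stack: [6, 6, 6]

Program B trace:
  After 'push -4': [-4]
  After 'dup': [-4, -4]
  After 'add': [-8]
  After 'neg': [8]
  After 'dup': [8, 8]
  After 'lt': [0]
  After 'push 14': [0, 14]
  After 'push 2': [0, 14, 2]
  After 'rot': [14, 2, 0]
Program B final stack: [14, 2, 0]
Same: no

Answer: no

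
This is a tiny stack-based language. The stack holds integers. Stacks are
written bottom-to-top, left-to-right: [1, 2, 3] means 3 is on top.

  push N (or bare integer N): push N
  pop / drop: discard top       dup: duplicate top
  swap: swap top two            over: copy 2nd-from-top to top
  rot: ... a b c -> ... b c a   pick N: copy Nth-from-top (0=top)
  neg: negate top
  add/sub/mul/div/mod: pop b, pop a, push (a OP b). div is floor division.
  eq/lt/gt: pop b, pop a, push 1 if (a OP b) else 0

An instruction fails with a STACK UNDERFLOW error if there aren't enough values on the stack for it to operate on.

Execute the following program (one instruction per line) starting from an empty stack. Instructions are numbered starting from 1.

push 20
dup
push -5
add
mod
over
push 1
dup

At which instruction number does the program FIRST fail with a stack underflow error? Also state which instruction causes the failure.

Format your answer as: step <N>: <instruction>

Answer: step 6: over

Derivation:
Step 1 ('push 20'): stack = [20], depth = 1
Step 2 ('dup'): stack = [20, 20], depth = 2
Step 3 ('push -5'): stack = [20, 20, -5], depth = 3
Step 4 ('add'): stack = [20, 15], depth = 2
Step 5 ('mod'): stack = [5], depth = 1
Step 6 ('over'): needs 2 value(s) but depth is 1 — STACK UNDERFLOW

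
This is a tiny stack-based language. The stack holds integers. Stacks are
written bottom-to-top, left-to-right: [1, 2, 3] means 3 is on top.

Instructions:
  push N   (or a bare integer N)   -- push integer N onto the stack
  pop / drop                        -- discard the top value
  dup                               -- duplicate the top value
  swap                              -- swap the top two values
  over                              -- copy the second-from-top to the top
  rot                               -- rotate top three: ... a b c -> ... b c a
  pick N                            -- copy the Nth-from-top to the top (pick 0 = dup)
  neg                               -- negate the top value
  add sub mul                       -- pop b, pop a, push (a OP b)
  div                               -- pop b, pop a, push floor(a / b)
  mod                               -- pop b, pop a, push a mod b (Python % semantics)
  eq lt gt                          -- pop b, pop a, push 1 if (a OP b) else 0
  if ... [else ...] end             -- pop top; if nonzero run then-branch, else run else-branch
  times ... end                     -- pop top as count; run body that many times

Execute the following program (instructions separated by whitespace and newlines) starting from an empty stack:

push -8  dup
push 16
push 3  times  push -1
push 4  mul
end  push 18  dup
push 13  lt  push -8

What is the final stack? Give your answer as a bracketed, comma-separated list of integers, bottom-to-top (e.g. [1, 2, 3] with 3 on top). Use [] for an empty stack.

Answer: [-8, -8, 16, -4, -4, -4, 18, 0, -8]

Derivation:
After 'push -8': [-8]
After 'dup': [-8, -8]
After 'push 16': [-8, -8, 16]
After 'push 3': [-8, -8, 16, 3]
After 'times': [-8, -8, 16]
After 'push -1': [-8, -8, 16, -1]
After 'push 4': [-8, -8, 16, -1, 4]
After 'mul': [-8, -8, 16, -4]
After 'push -1': [-8, -8, 16, -4, -1]
After 'push 4': [-8, -8, 16, -4, -1, 4]
After 'mul': [-8, -8, 16, -4, -4]
After 'push -1': [-8, -8, 16, -4, -4, -1]
After 'push 4': [-8, -8, 16, -4, -4, -1, 4]
After 'mul': [-8, -8, 16, -4, -4, -4]
After 'push 18': [-8, -8, 16, -4, -4, -4, 18]
After 'dup': [-8, -8, 16, -4, -4, -4, 18, 18]
After 'push 13': [-8, -8, 16, -4, -4, -4, 18, 18, 13]
After 'lt': [-8, -8, 16, -4, -4, -4, 18, 0]
After 'push -8': [-8, -8, 16, -4, -4, -4, 18, 0, -8]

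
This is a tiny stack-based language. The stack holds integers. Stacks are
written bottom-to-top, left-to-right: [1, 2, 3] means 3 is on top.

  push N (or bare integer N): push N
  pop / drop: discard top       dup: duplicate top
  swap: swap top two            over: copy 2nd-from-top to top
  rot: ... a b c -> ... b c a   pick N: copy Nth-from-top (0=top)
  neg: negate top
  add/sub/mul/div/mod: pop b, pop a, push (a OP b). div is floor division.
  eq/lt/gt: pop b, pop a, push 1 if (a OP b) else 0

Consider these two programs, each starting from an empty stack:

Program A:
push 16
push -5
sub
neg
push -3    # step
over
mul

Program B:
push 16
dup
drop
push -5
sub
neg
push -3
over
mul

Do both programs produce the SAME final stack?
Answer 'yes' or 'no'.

Answer: yes

Derivation:
Program A trace:
  After 'push 16': [16]
  After 'push -5': [16, -5]
  After 'sub': [21]
  After 'neg': [-21]
  After 'push -3': [-21, -3]
  After 'over': [-21, -3, -21]
  After 'mul': [-21, 63]
Program A final stack: [-21, 63]

Program B trace:
  After 'push 16': [16]
  After 'dup': [16, 16]
  After 'drop': [16]
  After 'push -5': [16, -5]
  After 'sub': [21]
  After 'neg': [-21]
  After 'push -3': [-21, -3]
  After 'over': [-21, -3, -21]
  After 'mul': [-21, 63]
Program B final stack: [-21, 63]
Same: yes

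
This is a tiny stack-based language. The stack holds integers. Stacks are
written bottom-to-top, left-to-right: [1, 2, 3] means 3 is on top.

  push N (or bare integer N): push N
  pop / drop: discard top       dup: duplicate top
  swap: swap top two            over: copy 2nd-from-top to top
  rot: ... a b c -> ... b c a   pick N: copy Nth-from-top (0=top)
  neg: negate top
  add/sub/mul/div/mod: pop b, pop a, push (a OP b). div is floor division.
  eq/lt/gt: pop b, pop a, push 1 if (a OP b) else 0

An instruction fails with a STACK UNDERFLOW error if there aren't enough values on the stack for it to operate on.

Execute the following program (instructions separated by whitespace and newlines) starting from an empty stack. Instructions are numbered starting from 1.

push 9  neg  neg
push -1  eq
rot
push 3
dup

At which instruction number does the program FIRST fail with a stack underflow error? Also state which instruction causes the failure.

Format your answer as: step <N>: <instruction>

Step 1 ('push 9'): stack = [9], depth = 1
Step 2 ('neg'): stack = [-9], depth = 1
Step 3 ('neg'): stack = [9], depth = 1
Step 4 ('push -1'): stack = [9, -1], depth = 2
Step 5 ('eq'): stack = [0], depth = 1
Step 6 ('rot'): needs 3 value(s) but depth is 1 — STACK UNDERFLOW

Answer: step 6: rot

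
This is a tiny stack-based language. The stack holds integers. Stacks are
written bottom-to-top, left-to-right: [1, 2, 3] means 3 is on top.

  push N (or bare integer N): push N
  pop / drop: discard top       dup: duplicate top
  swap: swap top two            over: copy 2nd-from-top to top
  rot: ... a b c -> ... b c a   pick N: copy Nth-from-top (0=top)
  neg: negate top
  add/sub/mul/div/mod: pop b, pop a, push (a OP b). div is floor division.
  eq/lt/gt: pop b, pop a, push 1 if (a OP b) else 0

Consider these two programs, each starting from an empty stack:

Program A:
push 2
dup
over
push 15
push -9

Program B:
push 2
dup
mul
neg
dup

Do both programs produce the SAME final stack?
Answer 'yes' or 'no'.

Program A trace:
  After 'push 2': [2]
  After 'dup': [2, 2]
  After 'over': [2, 2, 2]
  After 'push 15': [2, 2, 2, 15]
  After 'push -9': [2, 2, 2, 15, -9]
Program A final stack: [2, 2, 2, 15, -9]

Program B trace:
  After 'push 2': [2]
  After 'dup': [2, 2]
  After 'mul': [4]
  After 'neg': [-4]
  After 'dup': [-4, -4]
Program B final stack: [-4, -4]
Same: no

Answer: no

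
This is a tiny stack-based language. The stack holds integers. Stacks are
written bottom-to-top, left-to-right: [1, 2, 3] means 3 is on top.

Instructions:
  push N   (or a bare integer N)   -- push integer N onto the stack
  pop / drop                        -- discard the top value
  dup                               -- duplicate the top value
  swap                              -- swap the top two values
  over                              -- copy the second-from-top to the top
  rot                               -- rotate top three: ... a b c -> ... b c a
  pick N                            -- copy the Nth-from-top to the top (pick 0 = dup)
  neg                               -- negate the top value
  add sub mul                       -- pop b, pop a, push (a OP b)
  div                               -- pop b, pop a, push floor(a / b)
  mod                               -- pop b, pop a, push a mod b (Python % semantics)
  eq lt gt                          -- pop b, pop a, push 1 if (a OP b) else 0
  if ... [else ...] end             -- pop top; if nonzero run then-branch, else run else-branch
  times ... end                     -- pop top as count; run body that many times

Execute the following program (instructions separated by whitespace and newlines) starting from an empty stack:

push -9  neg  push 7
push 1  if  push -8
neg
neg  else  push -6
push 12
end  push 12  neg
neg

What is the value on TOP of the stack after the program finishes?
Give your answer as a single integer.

After 'push -9': [-9]
After 'neg': [9]
After 'push 7': [9, 7]
After 'push 1': [9, 7, 1]
After 'if': [9, 7]
After 'push -8': [9, 7, -8]
After 'neg': [9, 7, 8]
After 'neg': [9, 7, -8]
After 'push 12': [9, 7, -8, 12]
After 'neg': [9, 7, -8, -12]
After 'neg': [9, 7, -8, 12]

Answer: 12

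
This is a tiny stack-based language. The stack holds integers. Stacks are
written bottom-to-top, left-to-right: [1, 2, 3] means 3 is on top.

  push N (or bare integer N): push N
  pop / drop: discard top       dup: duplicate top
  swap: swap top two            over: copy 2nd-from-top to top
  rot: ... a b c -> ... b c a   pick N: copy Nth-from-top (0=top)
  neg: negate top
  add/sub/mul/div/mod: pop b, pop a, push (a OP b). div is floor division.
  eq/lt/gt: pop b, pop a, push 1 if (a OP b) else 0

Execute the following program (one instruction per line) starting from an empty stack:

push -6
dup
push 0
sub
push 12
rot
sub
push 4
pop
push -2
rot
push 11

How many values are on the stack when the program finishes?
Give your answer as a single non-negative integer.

After 'push -6': stack = [-6] (depth 1)
After 'dup': stack = [-6, -6] (depth 2)
After 'push 0': stack = [-6, -6, 0] (depth 3)
After 'sub': stack = [-6, -6] (depth 2)
After 'push 12': stack = [-6, -6, 12] (depth 3)
After 'rot': stack = [-6, 12, -6] (depth 3)
After 'sub': stack = [-6, 18] (depth 2)
After 'push 4': stack = [-6, 18, 4] (depth 3)
After 'pop': stack = [-6, 18] (depth 2)
After 'push -2': stack = [-6, 18, -2] (depth 3)
After 'rot': stack = [18, -2, -6] (depth 3)
After 'push 11': stack = [18, -2, -6, 11] (depth 4)

Answer: 4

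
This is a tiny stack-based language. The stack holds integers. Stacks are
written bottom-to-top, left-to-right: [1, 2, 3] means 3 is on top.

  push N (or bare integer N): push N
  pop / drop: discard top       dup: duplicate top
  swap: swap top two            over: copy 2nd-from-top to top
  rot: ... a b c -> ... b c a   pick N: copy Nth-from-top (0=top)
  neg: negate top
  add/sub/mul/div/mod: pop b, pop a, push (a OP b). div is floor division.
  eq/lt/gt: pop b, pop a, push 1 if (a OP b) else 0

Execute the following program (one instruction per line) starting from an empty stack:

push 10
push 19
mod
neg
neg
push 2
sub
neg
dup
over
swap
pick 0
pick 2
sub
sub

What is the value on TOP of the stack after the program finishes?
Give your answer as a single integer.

After 'push 10': [10]
After 'push 19': [10, 19]
After 'mod': [10]
After 'neg': [-10]
After 'neg': [10]
After 'push 2': [10, 2]
After 'sub': [8]
After 'neg': [-8]
After 'dup': [-8, -8]
After 'over': [-8, -8, -8]
After 'swap': [-8, -8, -8]
After 'pick 0': [-8, -8, -8, -8]
After 'pick 2': [-8, -8, -8, -8, -8]
After 'sub': [-8, -8, -8, 0]
After 'sub': [-8, -8, -8]

Answer: -8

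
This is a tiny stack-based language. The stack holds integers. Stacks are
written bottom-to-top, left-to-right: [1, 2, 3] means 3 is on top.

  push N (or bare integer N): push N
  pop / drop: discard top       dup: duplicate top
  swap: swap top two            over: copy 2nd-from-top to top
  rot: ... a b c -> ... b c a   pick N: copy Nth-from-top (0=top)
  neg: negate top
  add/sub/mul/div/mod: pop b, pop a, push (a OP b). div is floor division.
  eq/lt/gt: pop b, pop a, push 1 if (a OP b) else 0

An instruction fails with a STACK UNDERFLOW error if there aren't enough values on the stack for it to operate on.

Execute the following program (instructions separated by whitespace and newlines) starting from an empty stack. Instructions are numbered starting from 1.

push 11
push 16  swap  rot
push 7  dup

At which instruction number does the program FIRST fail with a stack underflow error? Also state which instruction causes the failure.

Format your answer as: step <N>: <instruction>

Answer: step 4: rot

Derivation:
Step 1 ('push 11'): stack = [11], depth = 1
Step 2 ('push 16'): stack = [11, 16], depth = 2
Step 3 ('swap'): stack = [16, 11], depth = 2
Step 4 ('rot'): needs 3 value(s) but depth is 2 — STACK UNDERFLOW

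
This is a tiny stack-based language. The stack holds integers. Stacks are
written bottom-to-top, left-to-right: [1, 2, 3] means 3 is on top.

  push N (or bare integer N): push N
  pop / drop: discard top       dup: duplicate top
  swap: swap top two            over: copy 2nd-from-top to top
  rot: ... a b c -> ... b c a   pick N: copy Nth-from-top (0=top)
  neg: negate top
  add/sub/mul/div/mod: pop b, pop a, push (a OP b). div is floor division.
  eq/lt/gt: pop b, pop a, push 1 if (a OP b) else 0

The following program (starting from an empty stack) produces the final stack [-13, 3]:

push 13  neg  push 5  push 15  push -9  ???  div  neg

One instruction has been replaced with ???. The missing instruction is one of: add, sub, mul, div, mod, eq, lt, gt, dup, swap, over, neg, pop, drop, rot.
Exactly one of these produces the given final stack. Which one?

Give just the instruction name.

Stack before ???: [-13, 5, 15, -9]
Stack after ???:  [-13, 5, -2]
The instruction that transforms [-13, 5, 15, -9] -> [-13, 5, -2] is: div

Answer: div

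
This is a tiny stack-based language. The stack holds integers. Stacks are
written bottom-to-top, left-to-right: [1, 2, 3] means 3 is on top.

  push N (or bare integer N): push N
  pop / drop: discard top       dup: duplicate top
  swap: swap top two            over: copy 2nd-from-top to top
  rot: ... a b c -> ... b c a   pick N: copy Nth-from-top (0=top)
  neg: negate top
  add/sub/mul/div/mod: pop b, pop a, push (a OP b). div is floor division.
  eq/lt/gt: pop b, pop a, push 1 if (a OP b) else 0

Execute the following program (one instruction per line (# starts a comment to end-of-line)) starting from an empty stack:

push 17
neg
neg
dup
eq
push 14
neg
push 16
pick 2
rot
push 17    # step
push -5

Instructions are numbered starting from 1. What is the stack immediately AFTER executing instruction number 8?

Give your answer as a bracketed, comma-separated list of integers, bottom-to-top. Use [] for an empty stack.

Step 1 ('push 17'): [17]
Step 2 ('neg'): [-17]
Step 3 ('neg'): [17]
Step 4 ('dup'): [17, 17]
Step 5 ('eq'): [1]
Step 6 ('push 14'): [1, 14]
Step 7 ('neg'): [1, -14]
Step 8 ('push 16'): [1, -14, 16]

Answer: [1, -14, 16]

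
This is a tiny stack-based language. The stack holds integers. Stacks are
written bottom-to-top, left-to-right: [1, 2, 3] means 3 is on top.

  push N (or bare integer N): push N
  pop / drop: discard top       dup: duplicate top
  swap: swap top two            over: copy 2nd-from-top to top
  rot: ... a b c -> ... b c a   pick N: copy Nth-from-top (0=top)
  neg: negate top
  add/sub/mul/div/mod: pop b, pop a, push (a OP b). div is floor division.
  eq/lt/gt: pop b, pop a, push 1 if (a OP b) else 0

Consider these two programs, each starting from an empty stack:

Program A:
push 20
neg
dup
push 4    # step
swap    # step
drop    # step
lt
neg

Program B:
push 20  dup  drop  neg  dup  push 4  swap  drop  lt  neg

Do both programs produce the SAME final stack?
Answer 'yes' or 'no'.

Program A trace:
  After 'push 20': [20]
  After 'neg': [-20]
  After 'dup': [-20, -20]
  After 'push 4': [-20, -20, 4]
  After 'swap': [-20, 4, -20]
  After 'drop': [-20, 4]
  After 'lt': [1]
  After 'neg': [-1]
Program A final stack: [-1]

Program B trace:
  After 'push 20': [20]
  After 'dup': [20, 20]
  After 'drop': [20]
  After 'neg': [-20]
  After 'dup': [-20, -20]
  After 'push 4': [-20, -20, 4]
  After 'swap': [-20, 4, -20]
  After 'drop': [-20, 4]
  After 'lt': [1]
  After 'neg': [-1]
Program B final stack: [-1]
Same: yes

Answer: yes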